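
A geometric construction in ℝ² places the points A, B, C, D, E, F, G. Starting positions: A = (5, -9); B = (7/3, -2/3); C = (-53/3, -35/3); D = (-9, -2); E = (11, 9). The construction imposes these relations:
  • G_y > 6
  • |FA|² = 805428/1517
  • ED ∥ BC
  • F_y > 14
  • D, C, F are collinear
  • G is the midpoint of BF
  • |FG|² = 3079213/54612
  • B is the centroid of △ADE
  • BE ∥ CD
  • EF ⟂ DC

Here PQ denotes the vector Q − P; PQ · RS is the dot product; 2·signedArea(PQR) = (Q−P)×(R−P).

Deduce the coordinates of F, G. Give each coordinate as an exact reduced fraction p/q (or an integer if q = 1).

1. F_x = 8161/1517  [D, C, F are collinear ∩ EF ⟂ DC]
2. F_y = 21297/1517  [D, C, F are collinear ∩ EF ⟂ DC]
   → F = (8161/1517, 21297/1517)
3. G_x = 17551/4551  [G is the midpoint of BF]
4. G_y = 60857/9102  [G is the midpoint of BF]
   → G = (17551/4551, 60857/9102)

F = (8161/1517, 21297/1517)
G = (17551/4551, 60857/9102)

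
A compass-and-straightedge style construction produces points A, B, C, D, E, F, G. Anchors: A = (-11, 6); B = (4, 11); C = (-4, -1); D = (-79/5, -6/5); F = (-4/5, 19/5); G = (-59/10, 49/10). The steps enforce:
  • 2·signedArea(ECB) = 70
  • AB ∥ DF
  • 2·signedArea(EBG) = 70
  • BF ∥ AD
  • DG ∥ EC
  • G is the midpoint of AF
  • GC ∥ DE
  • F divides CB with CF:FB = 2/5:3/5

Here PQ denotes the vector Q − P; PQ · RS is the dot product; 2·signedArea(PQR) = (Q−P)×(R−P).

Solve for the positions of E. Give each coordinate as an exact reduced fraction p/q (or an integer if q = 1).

E = (-139/10, -71/10)

1. E_x = -139/10  [DG ∥ EC ∩ GC ∥ DE]
2. E_y = -71/10  [DG ∥ EC ∩ GC ∥ DE]
   → E = (-139/10, -71/10)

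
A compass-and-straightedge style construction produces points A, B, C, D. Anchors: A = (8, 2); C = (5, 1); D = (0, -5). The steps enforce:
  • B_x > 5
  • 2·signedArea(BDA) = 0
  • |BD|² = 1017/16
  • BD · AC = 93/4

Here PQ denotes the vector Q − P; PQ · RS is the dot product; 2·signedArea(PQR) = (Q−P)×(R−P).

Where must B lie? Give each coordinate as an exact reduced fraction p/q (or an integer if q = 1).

B = (6, 1/4)

1. B_x = 6  [2·signedArea(BDA) = 0 ∩ BD · AC = 93/4]
2. B_y = 1/4  [2·signedArea(BDA) = 0 ∩ BD · AC = 93/4]
   → B = (6, 1/4)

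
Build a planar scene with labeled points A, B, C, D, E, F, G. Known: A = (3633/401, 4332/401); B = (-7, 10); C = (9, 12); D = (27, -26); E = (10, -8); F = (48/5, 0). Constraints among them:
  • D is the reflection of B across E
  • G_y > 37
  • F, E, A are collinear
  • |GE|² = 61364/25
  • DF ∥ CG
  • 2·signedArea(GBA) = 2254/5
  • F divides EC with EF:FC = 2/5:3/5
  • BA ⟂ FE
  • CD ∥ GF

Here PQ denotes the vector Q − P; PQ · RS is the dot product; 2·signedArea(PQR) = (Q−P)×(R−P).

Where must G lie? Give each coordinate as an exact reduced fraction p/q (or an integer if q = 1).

G = (-42/5, 38)

1. G_x = -42/5  [CD ∥ GF ∩ DF ∥ CG]
2. G_y = 38  [CD ∥ GF ∩ DF ∥ CG]
   → G = (-42/5, 38)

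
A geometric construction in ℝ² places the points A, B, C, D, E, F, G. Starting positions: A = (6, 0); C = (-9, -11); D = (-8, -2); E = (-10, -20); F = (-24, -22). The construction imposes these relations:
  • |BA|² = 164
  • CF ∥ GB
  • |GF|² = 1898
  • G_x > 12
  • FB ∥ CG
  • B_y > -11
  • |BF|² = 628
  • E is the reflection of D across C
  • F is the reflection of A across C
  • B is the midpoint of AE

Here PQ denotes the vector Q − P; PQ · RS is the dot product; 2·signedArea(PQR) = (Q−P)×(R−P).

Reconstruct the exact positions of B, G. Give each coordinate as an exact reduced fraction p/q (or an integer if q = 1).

1. B_x = -2  [B is the midpoint of AE]
2. B_y = -10  [B is the midpoint of AE]
   → B = (-2, -10)
3. G_x = 13  [CF ∥ GB ∩ FB ∥ CG]
4. G_y = 1  [CF ∥ GB ∩ FB ∥ CG]
   → G = (13, 1)

B = (-2, -10)
G = (13, 1)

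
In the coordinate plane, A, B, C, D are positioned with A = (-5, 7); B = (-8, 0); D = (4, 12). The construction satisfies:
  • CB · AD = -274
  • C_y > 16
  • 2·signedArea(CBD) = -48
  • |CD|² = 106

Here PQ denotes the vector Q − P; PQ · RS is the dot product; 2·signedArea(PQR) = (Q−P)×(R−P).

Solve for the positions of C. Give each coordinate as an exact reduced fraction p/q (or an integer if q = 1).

1. C_x = 13  [2·signedArea(CBD) = -48 ∩ CB · AD = -274]
2. C_y = 17  [2·signedArea(CBD) = -48 ∩ CB · AD = -274]
   → C = (13, 17)

C = (13, 17)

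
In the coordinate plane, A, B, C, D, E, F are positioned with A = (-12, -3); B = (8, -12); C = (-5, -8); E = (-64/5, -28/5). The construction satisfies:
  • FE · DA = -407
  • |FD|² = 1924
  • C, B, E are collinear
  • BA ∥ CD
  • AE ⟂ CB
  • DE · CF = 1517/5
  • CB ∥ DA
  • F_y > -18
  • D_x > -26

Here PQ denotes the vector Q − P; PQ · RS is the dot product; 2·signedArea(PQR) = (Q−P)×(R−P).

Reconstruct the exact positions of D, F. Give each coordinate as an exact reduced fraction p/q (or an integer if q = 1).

1. D_x = -25  [CB ∥ DA ∩ BA ∥ CD]
2. D_y = 1  [CB ∥ DA ∩ BA ∥ CD]
   → D = (-25, 1)
3. F_x = 15  [FE · DA = -407 ∩ DE · CF = 1517/5]
4. F_y = -17  [FE · DA = -407 ∩ DE · CF = 1517/5]
   → F = (15, -17)

D = (-25, 1)
F = (15, -17)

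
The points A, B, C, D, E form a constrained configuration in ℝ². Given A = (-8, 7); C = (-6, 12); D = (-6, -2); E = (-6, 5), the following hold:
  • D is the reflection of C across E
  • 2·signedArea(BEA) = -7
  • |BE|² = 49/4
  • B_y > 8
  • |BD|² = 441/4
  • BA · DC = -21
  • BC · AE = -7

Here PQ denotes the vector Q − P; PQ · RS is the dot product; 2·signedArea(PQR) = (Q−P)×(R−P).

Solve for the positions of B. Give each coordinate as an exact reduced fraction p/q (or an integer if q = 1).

B = (-6, 17/2)

1. B_x = -6  [2·signedArea(BEA) = -7 ∩ BC · AE = -7]
2. B_y = 17/2  [2·signedArea(BEA) = -7 ∩ BC · AE = -7]
   → B = (-6, 17/2)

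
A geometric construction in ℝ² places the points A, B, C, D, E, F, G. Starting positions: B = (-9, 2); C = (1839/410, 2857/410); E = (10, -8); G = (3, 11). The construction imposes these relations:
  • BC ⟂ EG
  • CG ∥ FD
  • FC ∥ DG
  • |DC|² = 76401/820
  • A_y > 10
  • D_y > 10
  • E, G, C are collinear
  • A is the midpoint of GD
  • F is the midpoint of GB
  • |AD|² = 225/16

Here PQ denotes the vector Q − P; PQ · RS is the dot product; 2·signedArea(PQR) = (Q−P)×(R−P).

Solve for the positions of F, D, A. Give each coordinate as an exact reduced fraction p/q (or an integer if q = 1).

1. F_x = -3  [F is the midpoint of GB]
2. F_y = 13/2  [F is the midpoint of GB]
   → F = (-3, 13/2)
3. D_x = -1839/410  [FC ∥ DG ∩ CG ∥ FD]
4. D_y = 2159/205  [FC ∥ DG ∩ CG ∥ FD]
   → D = (-1839/410, 2159/205)
5. A_x = -609/820  [A is the midpoint of GD]
6. A_y = 2207/205  [A is the midpoint of GD]
   → A = (-609/820, 2207/205)

A = (-609/820, 2207/205)
D = (-1839/410, 2159/205)
F = (-3, 13/2)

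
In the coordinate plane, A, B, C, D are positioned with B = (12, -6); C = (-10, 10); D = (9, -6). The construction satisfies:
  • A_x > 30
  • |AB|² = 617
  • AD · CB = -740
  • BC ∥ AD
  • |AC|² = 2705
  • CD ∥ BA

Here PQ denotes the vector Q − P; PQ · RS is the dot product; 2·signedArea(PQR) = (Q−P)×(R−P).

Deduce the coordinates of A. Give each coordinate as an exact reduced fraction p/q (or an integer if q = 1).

1. A_x = 31  [BC ∥ AD ∩ CD ∥ BA]
2. A_y = -22  [BC ∥ AD ∩ CD ∥ BA]
   → A = (31, -22)

A = (31, -22)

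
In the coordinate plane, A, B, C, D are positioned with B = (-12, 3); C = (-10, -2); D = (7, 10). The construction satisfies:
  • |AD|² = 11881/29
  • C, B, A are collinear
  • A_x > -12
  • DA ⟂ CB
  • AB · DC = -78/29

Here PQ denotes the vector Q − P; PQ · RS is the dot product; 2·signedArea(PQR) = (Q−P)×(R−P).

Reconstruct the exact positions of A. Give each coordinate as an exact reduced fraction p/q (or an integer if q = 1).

A = (-342/29, 72/29)

1. A_x = -342/29  [C, B, A are collinear ∩ DA ⟂ CB]
2. A_y = 72/29  [C, B, A are collinear ∩ DA ⟂ CB]
   → A = (-342/29, 72/29)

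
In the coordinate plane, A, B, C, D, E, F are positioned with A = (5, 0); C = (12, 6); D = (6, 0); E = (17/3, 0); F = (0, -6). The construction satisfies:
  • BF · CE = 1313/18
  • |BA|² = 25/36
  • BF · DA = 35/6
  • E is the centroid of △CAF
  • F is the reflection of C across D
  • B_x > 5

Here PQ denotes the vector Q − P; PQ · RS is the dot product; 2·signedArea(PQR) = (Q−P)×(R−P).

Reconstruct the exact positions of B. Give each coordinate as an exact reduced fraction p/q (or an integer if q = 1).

1. B_x = 35/6  [BF · CE = 1313/18 ∩ BF · DA = 35/6]
2. B_y = 0  [BF · CE = 1313/18 ∩ BF · DA = 35/6]
   → B = (35/6, 0)

B = (35/6, 0)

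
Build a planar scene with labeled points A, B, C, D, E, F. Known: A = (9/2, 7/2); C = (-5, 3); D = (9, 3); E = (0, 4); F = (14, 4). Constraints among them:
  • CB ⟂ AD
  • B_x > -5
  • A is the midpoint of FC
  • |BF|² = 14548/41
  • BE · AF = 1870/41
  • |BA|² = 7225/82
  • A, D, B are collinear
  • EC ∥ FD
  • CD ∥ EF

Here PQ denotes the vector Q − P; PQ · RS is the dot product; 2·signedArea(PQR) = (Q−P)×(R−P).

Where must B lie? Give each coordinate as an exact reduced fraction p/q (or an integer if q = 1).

1. B_x = -198/41  [A, D, B are collinear ∩ CB ⟂ AD]
2. B_y = 186/41  [A, D, B are collinear ∩ CB ⟂ AD]
   → B = (-198/41, 186/41)

B = (-198/41, 186/41)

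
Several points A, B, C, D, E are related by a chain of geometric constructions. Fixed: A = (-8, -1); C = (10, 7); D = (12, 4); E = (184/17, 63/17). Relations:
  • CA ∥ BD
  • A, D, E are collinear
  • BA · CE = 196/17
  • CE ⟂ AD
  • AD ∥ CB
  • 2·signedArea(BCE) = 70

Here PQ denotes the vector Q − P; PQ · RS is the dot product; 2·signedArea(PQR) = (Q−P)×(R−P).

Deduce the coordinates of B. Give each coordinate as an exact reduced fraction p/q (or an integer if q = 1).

1. B_x = 30  [CA ∥ BD ∩ AD ∥ CB]
2. B_y = 12  [CA ∥ BD ∩ AD ∥ CB]
   → B = (30, 12)

B = (30, 12)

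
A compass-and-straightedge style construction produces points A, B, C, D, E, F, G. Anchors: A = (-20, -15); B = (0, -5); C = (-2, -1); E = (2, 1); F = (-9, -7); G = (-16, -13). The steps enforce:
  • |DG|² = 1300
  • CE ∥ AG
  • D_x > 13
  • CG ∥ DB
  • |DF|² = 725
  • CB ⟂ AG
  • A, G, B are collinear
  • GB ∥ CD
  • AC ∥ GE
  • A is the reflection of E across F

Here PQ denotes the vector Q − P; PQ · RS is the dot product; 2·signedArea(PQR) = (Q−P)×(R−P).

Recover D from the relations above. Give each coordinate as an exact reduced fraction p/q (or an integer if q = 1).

1. D_x = 14  [CG ∥ DB ∩ GB ∥ CD]
2. D_y = 7  [CG ∥ DB ∩ GB ∥ CD]
   → D = (14, 7)

D = (14, 7)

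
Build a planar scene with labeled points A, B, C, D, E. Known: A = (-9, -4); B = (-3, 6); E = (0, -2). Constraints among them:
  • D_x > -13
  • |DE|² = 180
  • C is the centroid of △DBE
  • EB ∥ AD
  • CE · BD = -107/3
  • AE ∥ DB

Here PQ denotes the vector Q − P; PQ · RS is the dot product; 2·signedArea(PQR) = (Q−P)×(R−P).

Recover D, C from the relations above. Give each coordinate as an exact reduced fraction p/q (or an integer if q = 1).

1. D_x = -12  [AE ∥ DB ∩ EB ∥ AD]
2. D_y = 4  [AE ∥ DB ∩ EB ∥ AD]
   → D = (-12, 4)
3. C_x = -5  [C is the centroid of △DBE]
4. C_y = 8/3  [C is the centroid of △DBE]
   → C = (-5, 8/3)

C = (-5, 8/3)
D = (-12, 4)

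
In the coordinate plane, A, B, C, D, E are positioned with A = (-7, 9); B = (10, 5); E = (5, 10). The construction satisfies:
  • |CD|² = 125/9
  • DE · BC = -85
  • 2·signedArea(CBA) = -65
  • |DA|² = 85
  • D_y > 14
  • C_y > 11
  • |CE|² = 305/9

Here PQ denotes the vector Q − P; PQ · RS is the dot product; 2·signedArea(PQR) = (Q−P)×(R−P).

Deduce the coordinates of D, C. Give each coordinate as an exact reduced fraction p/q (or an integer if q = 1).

1. C_x = -2/3  [line -4·x + -17·y + 190 = 0 ∩ |CE|² = 305/9]
2. C_y = 34/3  [line -4·x + -17·y + 190 = 0 ∩ |CE|² = 305/9]
   → C = (-2/3, 34/3)
3. D_x = 0  [line 32/3·x + -19/3·y + 95 = 0 ∩ |DA|² = 85]
4. D_y = 15  [line 32/3·x + -19/3·y + 95 = 0 ∩ |DA|² = 85]
   → D = (0, 15)

C = (-2/3, 34/3)
D = (0, 15)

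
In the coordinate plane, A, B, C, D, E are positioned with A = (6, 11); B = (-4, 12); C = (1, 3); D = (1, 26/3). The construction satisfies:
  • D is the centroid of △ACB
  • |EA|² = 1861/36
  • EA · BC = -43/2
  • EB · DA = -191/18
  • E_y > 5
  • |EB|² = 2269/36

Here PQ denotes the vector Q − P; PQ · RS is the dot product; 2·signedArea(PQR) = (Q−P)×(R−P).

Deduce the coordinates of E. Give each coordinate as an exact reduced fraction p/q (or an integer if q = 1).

1. E_x = 1  [EA · BC = -43/2 ∩ EB · DA = -191/18]
2. E_y = 35/6  [EA · BC = -43/2 ∩ EB · DA = -191/18]
   → E = (1, 35/6)

E = (1, 35/6)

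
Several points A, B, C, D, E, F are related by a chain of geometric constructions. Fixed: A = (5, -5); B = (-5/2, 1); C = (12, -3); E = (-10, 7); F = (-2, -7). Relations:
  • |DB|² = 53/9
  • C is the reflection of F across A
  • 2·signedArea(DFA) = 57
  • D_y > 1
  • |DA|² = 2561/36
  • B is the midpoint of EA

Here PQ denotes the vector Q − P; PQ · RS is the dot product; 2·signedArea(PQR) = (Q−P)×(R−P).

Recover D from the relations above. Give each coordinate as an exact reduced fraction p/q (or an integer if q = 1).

1. D_x = -1/6  [line -2·x + 7·y + -12 = 0 ∩ |DB|² = 53/9]
2. D_y = 5/3  [line -2·x + 7·y + -12 = 0 ∩ |DB|² = 53/9]
   → D = (-1/6, 5/3)

D = (-1/6, 5/3)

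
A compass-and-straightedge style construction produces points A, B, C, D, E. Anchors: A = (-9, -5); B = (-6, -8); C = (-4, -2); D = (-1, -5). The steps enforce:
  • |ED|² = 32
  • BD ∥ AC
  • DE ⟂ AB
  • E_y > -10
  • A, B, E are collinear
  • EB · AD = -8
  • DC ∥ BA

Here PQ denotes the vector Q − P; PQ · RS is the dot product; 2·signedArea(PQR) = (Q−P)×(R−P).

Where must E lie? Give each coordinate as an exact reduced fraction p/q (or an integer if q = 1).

E = (-5, -9)

1. E_x = -5  [A, B, E are collinear ∩ DE ⟂ AB]
2. E_y = -9  [A, B, E are collinear ∩ DE ⟂ AB]
   → E = (-5, -9)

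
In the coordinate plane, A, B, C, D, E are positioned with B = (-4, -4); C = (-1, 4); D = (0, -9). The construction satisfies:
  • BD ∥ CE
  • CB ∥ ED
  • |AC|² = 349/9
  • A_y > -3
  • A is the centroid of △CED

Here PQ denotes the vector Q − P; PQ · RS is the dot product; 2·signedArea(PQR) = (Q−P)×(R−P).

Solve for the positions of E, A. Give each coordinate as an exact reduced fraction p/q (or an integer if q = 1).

A = (2/3, -2)
E = (3, -1)

1. E_x = 3  [CB ∥ ED ∩ BD ∥ CE]
2. E_y = -1  [CB ∥ ED ∩ BD ∥ CE]
   → E = (3, -1)
3. A_x = 2/3  [A is the centroid of △CED]
4. A_y = -2  [A is the centroid of △CED]
   → A = (2/3, -2)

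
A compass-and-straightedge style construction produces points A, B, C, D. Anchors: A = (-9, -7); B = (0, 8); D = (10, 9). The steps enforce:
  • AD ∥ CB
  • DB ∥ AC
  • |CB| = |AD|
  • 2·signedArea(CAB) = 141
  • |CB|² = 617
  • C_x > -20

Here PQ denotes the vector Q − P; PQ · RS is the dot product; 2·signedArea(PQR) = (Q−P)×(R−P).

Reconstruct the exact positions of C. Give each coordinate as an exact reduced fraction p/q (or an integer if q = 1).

C = (-19, -8)

1. C_x = -19  [AD ∥ CB ∩ DB ∥ AC]
2. C_y = -8  [AD ∥ CB ∩ DB ∥ AC]
   → C = (-19, -8)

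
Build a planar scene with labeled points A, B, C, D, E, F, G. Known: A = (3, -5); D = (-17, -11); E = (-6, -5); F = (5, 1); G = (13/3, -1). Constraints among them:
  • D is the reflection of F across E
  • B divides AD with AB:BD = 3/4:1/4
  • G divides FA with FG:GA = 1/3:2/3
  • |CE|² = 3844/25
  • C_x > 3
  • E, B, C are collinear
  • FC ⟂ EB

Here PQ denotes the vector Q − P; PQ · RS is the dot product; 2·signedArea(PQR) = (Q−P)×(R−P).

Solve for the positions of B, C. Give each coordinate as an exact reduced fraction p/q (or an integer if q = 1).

1. B_x = -12  [B divides AD with AB:BD = 3/4:1/4]
2. B_y = -19/2  [B divides AD with AB:BD = 3/4:1/4]
   → B = (-12, -19/2)
3. C_x = 98/25  [E, B, C are collinear ∩ FC ⟂ EB]
4. C_y = 61/25  [E, B, C are collinear ∩ FC ⟂ EB]
   → C = (98/25, 61/25)

B = (-12, -19/2)
C = (98/25, 61/25)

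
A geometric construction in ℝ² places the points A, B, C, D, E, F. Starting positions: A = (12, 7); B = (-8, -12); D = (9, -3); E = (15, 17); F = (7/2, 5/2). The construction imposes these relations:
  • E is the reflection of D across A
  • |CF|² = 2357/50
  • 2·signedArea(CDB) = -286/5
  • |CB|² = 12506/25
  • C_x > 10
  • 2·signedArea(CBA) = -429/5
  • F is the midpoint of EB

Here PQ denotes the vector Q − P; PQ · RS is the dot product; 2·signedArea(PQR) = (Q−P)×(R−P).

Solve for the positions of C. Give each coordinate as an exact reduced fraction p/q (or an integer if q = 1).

1. C_x = 51/5  [2·signedArea(CDB) = -286/5 ∩ 2·signedArea(CBA) = -429/5]
2. C_y = 1  [2·signedArea(CDB) = -286/5 ∩ 2·signedArea(CBA) = -429/5]
   → C = (51/5, 1)

C = (51/5, 1)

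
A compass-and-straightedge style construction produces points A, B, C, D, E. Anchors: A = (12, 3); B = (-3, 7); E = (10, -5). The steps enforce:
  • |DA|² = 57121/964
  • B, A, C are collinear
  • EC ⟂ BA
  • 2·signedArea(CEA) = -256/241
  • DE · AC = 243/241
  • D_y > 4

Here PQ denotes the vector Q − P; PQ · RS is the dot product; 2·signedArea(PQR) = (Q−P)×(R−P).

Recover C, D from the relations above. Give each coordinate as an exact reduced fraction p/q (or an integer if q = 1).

C = (2922/241, 715/241)
D = (2199/482, 1201/241)

1. C_x = 2922/241  [B, A, C are collinear ∩ EC ⟂ BA]
2. C_y = 715/241  [B, A, C are collinear ∩ EC ⟂ BA]
   → C = (2922/241, 715/241)
3. D_x = 2199/482  [line -30/241·x + 8/241·y + 97/241 = 0 ∩ |DA|² = 57121/964]
4. D_y = 1201/241  [line -30/241·x + 8/241·y + 97/241 = 0 ∩ |DA|² = 57121/964]
   → D = (2199/482, 1201/241)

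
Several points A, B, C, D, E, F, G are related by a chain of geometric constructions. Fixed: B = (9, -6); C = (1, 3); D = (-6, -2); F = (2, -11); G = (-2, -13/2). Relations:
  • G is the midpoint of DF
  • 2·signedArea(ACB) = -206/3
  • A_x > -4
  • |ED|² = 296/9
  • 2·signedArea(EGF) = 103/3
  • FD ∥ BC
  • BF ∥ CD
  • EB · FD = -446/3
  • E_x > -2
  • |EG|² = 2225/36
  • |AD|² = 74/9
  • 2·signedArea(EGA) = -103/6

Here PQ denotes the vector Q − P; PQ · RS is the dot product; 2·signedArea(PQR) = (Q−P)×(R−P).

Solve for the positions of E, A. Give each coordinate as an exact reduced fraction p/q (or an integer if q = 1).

1. E_x = -4/3  [2·signedArea(EGF) = 103/3 ∩ EB · FD = -446/3]
2. E_y = 4/3  [2·signedArea(EGF) = 103/3 ∩ EB · FD = -446/3]
   → E = (-4/3, 4/3)
3. A_x = -11/3  [2·signedArea(ACB) = -206/3 ∩ 2·signedArea(EGA) = -103/6]
4. A_y = -1/3  [2·signedArea(ACB) = -206/3 ∩ 2·signedArea(EGA) = -103/6]
   → A = (-11/3, -1/3)

A = (-11/3, -1/3)
E = (-4/3, 4/3)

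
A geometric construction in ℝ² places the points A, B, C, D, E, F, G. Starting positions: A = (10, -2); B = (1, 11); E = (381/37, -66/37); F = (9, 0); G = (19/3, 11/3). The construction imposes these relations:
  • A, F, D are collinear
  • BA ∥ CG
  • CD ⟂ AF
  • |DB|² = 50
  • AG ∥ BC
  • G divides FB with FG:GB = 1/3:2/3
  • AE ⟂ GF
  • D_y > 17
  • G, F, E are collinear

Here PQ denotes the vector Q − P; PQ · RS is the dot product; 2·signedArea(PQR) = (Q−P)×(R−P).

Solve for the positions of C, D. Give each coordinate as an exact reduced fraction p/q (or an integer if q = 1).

C = (-8/3, 50/3)
D = (0, 18)

1. C_x = -8/3  [BA ∥ CG ∩ AG ∥ BC]
2. C_y = 50/3  [BA ∥ CG ∩ AG ∥ BC]
   → C = (-8/3, 50/3)
3. D_x = 0  [A, F, D are collinear ∩ CD ⟂ AF]
4. D_y = 18  [A, F, D are collinear ∩ CD ⟂ AF]
   → D = (0, 18)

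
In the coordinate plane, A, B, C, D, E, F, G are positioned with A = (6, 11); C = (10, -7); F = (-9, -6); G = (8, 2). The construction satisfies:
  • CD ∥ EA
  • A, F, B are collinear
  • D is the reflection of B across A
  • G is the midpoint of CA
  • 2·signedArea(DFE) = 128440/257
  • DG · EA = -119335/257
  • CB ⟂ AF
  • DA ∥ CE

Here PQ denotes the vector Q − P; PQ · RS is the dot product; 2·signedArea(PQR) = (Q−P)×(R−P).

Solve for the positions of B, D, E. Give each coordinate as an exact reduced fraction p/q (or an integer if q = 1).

B = (-303/257, 736/257)
D = (3387/257, 4918/257)
E = (725/257, -3890/257)

1. B_x = -303/257  [A, F, B are collinear ∩ CB ⟂ AF]
2. B_y = 736/257  [A, F, B are collinear ∩ CB ⟂ AF]
   → B = (-303/257, 736/257)
3. D_x = 3387/257  [D is the reflection of B across A]
4. D_y = 4918/257  [D is the reflection of B across A]
   → D = (3387/257, 4918/257)
5. E_x = 725/257  [CD ∥ EA ∩ DA ∥ CE]
6. E_y = -3890/257  [CD ∥ EA ∩ DA ∥ CE]
   → E = (725/257, -3890/257)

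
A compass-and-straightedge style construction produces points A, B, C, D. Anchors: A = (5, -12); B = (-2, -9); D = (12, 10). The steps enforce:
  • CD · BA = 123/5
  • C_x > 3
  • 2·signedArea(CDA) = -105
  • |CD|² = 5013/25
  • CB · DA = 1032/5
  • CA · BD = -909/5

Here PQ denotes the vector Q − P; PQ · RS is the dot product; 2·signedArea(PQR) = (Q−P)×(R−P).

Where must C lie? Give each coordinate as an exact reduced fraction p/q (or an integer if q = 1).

1. C_x = 18/5  [CB · DA = 1032/5 ∩ CA · BD = -909/5]
2. C_y = -7/5  [CB · DA = 1032/5 ∩ CA · BD = -909/5]
   → C = (18/5, -7/5)

C = (18/5, -7/5)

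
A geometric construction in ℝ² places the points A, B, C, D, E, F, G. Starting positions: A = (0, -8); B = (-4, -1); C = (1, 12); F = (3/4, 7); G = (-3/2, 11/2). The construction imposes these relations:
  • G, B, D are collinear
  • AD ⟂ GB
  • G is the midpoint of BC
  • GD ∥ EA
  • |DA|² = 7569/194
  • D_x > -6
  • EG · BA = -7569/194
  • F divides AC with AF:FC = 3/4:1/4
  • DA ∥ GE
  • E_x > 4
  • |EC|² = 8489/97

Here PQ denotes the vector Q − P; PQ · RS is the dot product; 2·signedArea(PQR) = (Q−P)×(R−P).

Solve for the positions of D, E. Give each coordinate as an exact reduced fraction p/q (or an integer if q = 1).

1. D_x = -1131/194  [G, B, D are collinear ∩ AD ⟂ GB]
2. D_y = -1117/194  [G, B, D are collinear ∩ AD ⟂ GB]
   → D = (-1131/194, -1117/194)
3. E_x = 420/97  [GD ∥ EA ∩ DA ∥ GE]
4. E_y = 316/97  [GD ∥ EA ∩ DA ∥ GE]
   → E = (420/97, 316/97)

D = (-1131/194, -1117/194)
E = (420/97, 316/97)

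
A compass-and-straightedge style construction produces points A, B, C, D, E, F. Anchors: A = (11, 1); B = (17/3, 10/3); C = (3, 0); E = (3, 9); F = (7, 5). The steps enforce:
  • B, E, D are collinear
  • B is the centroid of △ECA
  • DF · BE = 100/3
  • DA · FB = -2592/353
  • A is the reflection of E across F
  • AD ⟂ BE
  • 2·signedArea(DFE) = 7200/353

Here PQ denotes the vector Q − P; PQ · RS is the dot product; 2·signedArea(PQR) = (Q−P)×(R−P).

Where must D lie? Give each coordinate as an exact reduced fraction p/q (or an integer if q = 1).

1. D_x = 2659/353  [B, E, D are collinear ∩ AD ⟂ BE]
2. D_y = -223/353  [B, E, D are collinear ∩ AD ⟂ BE]
   → D = (2659/353, -223/353)

D = (2659/353, -223/353)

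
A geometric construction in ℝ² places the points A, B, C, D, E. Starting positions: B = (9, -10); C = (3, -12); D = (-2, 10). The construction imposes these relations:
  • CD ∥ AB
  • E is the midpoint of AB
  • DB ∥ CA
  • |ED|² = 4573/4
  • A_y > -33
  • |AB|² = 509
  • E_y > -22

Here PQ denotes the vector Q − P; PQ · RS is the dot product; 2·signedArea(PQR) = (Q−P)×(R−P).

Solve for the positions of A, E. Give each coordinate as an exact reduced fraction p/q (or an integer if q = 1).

A = (14, -32)
E = (23/2, -21)

1. A_x = 14  [CD ∥ AB ∩ DB ∥ CA]
2. A_y = -32  [CD ∥ AB ∩ DB ∥ CA]
   → A = (14, -32)
3. E_x = 23/2  [E is the midpoint of AB]
4. E_y = -21  [E is the midpoint of AB]
   → E = (23/2, -21)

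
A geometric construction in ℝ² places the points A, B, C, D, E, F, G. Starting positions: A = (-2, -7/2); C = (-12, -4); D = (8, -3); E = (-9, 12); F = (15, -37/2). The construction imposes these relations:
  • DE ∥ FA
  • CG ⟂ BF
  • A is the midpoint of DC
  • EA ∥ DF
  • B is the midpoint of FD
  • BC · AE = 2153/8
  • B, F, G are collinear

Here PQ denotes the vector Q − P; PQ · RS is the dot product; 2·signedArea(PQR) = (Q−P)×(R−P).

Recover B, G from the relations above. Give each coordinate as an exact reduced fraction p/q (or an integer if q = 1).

1. B_x = 23/2  [B is the midpoint of FD]
2. B_y = -43/4  [B is the midpoint of FD]
   → B = (23/2, -43/4)
3. G_x = 5770/1157  [B, F, G are collinear ∩ CG ⟂ BF]
4. G_y = 4248/1157  [B, F, G are collinear ∩ CG ⟂ BF]
   → G = (5770/1157, 4248/1157)

B = (23/2, -43/4)
G = (5770/1157, 4248/1157)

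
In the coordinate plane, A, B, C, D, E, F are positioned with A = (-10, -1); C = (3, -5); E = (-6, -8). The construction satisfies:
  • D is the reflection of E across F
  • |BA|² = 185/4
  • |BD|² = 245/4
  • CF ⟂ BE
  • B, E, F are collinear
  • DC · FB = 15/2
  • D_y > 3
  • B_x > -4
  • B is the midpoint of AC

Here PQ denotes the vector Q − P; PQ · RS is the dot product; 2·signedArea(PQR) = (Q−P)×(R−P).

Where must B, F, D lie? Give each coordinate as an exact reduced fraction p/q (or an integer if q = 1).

1. B_x = -7/2  [B is the midpoint of AC]
2. B_y = -3  [B is the midpoint of AC]
   → B = (-7/2, -3)
3. F_x = -3  [B, E, F are collinear ∩ CF ⟂ BE]
4. F_y = -2  [B, E, F are collinear ∩ CF ⟂ BE]
   → F = (-3, -2)
5. D_x = 0  [D is the reflection of E across F]
6. D_y = 4  [D is the reflection of E across F]
   → D = (0, 4)

B = (-7/2, -3)
D = (0, 4)
F = (-3, -2)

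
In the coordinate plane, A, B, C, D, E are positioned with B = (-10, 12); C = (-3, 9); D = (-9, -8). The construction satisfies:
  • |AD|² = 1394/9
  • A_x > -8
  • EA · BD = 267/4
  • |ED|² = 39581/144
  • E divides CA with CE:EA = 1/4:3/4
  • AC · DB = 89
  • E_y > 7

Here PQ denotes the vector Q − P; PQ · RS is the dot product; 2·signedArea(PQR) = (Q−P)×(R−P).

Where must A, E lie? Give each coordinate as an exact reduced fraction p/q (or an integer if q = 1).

A = (-22/3, 13/3)
E = (-49/12, 47/6)

1. A_x = -22/3  [line 1·x + -20·y + 94 = 0 ∩ |AD|² = 1394/9]
2. A_y = 13/3  [line 1·x + -20·y + 94 = 0 ∩ |AD|² = 1394/9]
   → A = (-22/3, 13/3)
3. E_x = -49/12  [E divides CA with CE:EA = 1/4:3/4]
4. E_y = 47/6  [E divides CA with CE:EA = 1/4:3/4]
   → E = (-49/12, 47/6)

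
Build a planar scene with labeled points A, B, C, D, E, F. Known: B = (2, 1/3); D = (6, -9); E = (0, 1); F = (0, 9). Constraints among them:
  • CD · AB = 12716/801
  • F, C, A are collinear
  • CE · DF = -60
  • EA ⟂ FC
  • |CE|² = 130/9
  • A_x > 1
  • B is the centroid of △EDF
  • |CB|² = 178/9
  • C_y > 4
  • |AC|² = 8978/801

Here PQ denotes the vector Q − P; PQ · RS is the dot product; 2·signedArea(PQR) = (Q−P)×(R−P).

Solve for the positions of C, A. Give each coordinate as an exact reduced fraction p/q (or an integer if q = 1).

1. C_x = 1  [line 6·x + -18·y + 78 = 0 ∩ |CE|² = 130/9]
2. C_y = 14/3  [line 6·x + -18·y + 78 = 0 ∩ |CE|² = 130/9]
   → C = (1, 14/3)
3. A_x = 156/89  [F, C, A are collinear ∩ EA ⟂ FC]
4. A_y = 125/89  [F, C, A are collinear ∩ EA ⟂ FC]
   → A = (156/89, 125/89)

A = (156/89, 125/89)
C = (1, 14/3)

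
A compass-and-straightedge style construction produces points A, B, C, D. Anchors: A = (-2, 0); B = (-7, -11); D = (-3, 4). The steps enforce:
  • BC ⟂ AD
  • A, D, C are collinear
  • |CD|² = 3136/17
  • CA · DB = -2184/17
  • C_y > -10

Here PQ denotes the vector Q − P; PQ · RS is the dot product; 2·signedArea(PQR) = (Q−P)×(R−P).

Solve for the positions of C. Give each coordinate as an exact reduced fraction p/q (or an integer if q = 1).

1. C_x = 5/17  [A, D, C are collinear ∩ BC ⟂ AD]
2. C_y = -156/17  [A, D, C are collinear ∩ BC ⟂ AD]
   → C = (5/17, -156/17)

C = (5/17, -156/17)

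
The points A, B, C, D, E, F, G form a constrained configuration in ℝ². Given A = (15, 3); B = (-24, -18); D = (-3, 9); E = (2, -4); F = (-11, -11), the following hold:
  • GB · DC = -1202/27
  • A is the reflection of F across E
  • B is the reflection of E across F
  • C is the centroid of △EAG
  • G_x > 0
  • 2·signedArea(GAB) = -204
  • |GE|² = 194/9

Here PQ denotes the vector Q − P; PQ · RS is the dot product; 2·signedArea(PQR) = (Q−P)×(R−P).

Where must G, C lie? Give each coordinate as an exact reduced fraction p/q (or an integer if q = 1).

C = (52/9, -2/9)
G = (1/3, 1/3)

1. G_x = 1/3  [line 21·x + -39·y + 6 = 0 ∩ |GE|² = 194/9]
2. G_y = 1/3  [line 21·x + -39·y + 6 = 0 ∩ |GE|² = 194/9]
   → G = (1/3, 1/3)
3. C_x = 52/9  [GB · DC = -1202/27 ∩ C is the centroid of △EAG]
4. C_y = -2/9  [GB · DC = -1202/27 ∩ C is the centroid of △EAG]
   → C = (52/9, -2/9)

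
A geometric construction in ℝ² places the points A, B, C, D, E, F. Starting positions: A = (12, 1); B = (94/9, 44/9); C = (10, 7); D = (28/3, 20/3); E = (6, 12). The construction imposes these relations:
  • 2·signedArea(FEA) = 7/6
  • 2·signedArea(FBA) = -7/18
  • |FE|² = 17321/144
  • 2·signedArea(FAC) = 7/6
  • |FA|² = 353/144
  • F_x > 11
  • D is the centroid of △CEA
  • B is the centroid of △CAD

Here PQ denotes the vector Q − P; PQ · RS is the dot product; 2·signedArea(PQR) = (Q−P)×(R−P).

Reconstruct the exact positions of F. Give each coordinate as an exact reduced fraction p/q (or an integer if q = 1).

F = (34/3, 29/12)

1. F_x = 34/3  [2·signedArea(FAC) = 7/6 ∩ 2·signedArea(FEA) = 7/6]
2. F_y = 29/12  [2·signedArea(FAC) = 7/6 ∩ 2·signedArea(FEA) = 7/6]
   → F = (34/3, 29/12)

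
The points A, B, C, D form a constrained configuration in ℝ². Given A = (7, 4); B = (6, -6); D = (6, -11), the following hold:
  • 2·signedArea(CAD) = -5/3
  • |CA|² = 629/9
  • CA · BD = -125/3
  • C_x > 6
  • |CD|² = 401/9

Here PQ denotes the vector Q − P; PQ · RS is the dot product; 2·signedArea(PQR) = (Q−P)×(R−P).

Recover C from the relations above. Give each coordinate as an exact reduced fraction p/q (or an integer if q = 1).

1. C_x = 19/3  [CA · BD = -125/3 ∩ 2·signedArea(CAD) = -5/3]
2. C_y = -13/3  [CA · BD = -125/3 ∩ 2·signedArea(CAD) = -5/3]
   → C = (19/3, -13/3)

C = (19/3, -13/3)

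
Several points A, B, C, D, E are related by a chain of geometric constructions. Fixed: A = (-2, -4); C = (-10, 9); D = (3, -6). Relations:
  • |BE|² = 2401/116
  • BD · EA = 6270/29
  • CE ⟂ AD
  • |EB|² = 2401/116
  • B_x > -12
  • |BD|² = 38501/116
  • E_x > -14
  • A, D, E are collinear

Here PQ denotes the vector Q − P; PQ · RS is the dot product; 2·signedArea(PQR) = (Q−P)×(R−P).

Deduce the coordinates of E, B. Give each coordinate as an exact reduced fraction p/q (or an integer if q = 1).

B = (-339/29, 277/58)
E = (-388/29, 16/29)

1. E_x = -388/29  [A, D, E are collinear ∩ CE ⟂ AD]
2. E_y = 16/29  [A, D, E are collinear ∩ CE ⟂ AD]
   → E = (-388/29, 16/29)
3. B_x = -339/29  [line -330/29·x + 132/29·y + -4488/29 = 0 ∩ |BE|² = 2401/116]
4. B_y = 277/58  [line -330/29·x + 132/29·y + -4488/29 = 0 ∩ |BE|² = 2401/116]
   → B = (-339/29, 277/58)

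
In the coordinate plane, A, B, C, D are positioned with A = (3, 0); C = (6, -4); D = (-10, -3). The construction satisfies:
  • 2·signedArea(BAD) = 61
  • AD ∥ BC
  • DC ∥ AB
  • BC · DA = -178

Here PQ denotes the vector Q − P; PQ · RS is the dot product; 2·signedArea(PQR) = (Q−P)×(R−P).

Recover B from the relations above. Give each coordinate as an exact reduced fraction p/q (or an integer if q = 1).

B = (19, -1)

1. B_x = 19  [AD ∥ BC ∩ DC ∥ AB]
2. B_y = -1  [AD ∥ BC ∩ DC ∥ AB]
   → B = (19, -1)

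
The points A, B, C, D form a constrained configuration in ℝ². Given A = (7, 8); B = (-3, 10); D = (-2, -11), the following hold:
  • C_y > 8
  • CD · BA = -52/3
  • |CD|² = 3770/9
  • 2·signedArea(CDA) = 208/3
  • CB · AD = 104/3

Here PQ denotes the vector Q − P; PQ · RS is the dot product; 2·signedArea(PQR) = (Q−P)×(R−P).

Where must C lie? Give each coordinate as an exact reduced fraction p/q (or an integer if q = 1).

C = (11/3, 26/3)

1. C_x = 11/3  [2·signedArea(CDA) = 208/3 ∩ CB · AD = 104/3]
2. C_y = 26/3  [2·signedArea(CDA) = 208/3 ∩ CB · AD = 104/3]
   → C = (11/3, 26/3)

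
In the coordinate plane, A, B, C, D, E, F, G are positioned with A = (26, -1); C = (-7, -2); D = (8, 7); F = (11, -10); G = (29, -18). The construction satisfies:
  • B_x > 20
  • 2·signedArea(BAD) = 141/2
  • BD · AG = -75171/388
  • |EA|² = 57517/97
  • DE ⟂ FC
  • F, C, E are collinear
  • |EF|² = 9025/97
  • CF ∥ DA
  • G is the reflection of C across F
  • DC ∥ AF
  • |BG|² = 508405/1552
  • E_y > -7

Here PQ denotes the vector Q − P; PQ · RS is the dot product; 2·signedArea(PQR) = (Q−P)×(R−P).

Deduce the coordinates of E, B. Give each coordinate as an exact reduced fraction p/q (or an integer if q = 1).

1. E_x = 212/97  [F, C, E are collinear ∩ DE ⟂ FC]
2. E_y = -590/97  [F, C, E are collinear ∩ DE ⟂ FC]
   → E = (212/97, -590/97)
3. B_x = 3889/194  [2·signedArea(BAD) = 141/2 ∩ BD · AG = -75171/388]
4. B_y = -881/388  [2·signedArea(BAD) = 141/2 ∩ BD · AG = -75171/388]
   → B = (3889/194, -881/388)

B = (3889/194, -881/388)
E = (212/97, -590/97)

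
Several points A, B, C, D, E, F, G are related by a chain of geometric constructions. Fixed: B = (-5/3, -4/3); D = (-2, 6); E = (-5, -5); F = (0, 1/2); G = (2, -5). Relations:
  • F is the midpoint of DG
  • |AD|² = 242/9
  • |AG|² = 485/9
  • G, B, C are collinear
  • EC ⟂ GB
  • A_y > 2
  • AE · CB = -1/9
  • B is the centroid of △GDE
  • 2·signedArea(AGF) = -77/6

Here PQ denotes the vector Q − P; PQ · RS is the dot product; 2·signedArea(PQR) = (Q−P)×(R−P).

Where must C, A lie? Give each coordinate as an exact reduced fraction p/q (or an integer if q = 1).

A = (5/3, 7/3)
C = (-3/2, -3/2)

1. C_x = -3/2  [G, B, C are collinear ∩ EC ⟂ GB]
2. C_y = -3/2  [G, B, C are collinear ∩ EC ⟂ GB]
   → C = (-3/2, -3/2)
3. A_x = 5/3  [AE · CB = -1/9 ∩ 2·signedArea(AGF) = -77/6]
4. A_y = 7/3  [AE · CB = -1/9 ∩ 2·signedArea(AGF) = -77/6]
   → A = (5/3, 7/3)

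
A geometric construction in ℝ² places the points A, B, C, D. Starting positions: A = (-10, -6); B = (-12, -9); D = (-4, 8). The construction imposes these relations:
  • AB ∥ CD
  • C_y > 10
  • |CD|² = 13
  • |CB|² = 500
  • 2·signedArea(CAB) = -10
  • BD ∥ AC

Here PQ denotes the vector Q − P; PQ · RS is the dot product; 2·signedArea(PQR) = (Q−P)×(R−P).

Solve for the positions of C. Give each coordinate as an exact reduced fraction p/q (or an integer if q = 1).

1. C_x = -2  [AB ∥ CD ∩ BD ∥ AC]
2. C_y = 11  [AB ∥ CD ∩ BD ∥ AC]
   → C = (-2, 11)

C = (-2, 11)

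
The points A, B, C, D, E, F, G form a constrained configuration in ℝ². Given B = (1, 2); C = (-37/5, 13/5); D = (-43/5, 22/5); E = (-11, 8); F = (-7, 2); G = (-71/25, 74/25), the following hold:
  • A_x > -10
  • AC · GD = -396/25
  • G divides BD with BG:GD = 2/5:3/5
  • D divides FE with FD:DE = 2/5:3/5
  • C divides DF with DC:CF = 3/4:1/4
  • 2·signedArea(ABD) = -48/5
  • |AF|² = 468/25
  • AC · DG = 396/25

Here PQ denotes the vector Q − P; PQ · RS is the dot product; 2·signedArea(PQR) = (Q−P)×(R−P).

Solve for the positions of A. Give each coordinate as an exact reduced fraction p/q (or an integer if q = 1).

1. A_x = -47/5  [AC · DG = 396/25 ∩ 2·signedArea(ABD) = -48/5]
2. A_y = 28/5  [AC · DG = 396/25 ∩ 2·signedArea(ABD) = -48/5]
   → A = (-47/5, 28/5)

A = (-47/5, 28/5)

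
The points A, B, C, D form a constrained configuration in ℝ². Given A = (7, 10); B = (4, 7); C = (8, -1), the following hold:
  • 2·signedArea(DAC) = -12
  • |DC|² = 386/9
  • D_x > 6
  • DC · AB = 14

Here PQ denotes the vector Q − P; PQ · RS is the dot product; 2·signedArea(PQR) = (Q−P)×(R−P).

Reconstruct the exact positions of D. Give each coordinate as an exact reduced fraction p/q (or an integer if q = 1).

D = (19/3, 16/3)

1. D_x = 19/3  [DC · AB = 14 ∩ 2·signedArea(DAC) = -12]
2. D_y = 16/3  [DC · AB = 14 ∩ 2·signedArea(DAC) = -12]
   → D = (19/3, 16/3)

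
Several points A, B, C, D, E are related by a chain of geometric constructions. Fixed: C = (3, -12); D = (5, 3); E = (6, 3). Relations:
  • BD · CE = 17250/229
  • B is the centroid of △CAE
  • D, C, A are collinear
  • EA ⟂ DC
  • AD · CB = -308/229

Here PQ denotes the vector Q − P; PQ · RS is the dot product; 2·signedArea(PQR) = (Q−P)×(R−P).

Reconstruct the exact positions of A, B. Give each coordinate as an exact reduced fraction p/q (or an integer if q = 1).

1. A_x = 1149/229  [D, C, A are collinear ∩ EA ⟂ DC]
2. A_y = 717/229  [D, C, A are collinear ∩ EA ⟂ DC]
   → A = (1149/229, 717/229)
3. B_x = 1070/229  [B is the centroid of △CAE]
4. B_y = -448/229  [B is the centroid of △CAE]
   → B = (1070/229, -448/229)

A = (1149/229, 717/229)
B = (1070/229, -448/229)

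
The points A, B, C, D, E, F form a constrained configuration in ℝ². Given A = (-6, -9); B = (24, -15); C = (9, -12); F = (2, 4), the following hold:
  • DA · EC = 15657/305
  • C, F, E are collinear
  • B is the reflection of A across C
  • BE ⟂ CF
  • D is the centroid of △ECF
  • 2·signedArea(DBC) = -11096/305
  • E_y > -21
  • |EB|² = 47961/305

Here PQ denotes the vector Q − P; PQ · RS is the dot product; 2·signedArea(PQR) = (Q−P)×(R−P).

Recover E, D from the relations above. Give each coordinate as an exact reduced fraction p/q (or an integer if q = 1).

D = (7171/915, -8548/915)
E = (3816/305, -6108/305)

1. E_x = 3816/305  [C, F, E are collinear ∩ BE ⟂ CF]
2. E_y = -6108/305  [C, F, E are collinear ∩ BE ⟂ CF]
   → E = (3816/305, -6108/305)
3. D_x = 7171/915  [D is the centroid of △ECF]
4. D_y = -8548/915  [D is the centroid of △ECF]
   → D = (7171/915, -8548/915)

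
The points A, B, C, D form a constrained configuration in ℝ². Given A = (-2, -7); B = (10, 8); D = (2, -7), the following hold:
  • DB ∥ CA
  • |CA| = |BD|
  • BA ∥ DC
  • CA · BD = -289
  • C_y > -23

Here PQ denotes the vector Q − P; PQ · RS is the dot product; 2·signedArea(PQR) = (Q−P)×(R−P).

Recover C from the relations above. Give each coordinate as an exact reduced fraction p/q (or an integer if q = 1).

C = (-10, -22)

1. C_x = -10  [DB ∥ CA ∩ BA ∥ DC]
2. C_y = -22  [DB ∥ CA ∩ BA ∥ DC]
   → C = (-10, -22)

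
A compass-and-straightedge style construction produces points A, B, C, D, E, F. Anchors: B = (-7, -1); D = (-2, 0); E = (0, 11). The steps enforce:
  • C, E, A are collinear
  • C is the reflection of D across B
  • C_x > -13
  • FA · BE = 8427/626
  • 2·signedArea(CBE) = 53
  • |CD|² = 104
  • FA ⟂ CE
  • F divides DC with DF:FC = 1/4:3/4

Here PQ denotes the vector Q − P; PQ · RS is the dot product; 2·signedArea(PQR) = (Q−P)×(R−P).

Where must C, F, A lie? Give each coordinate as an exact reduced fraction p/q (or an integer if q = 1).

A = (-2442/313, 1595/626)
C = (-12, -2)
F = (-9/2, -1/2)

1. C_x = -12  [C is the reflection of D across B]
2. C_y = -2  [C is the reflection of D across B]
   → C = (-12, -2)
3. F_x = -9/2  [F divides DC with DF:FC = 1/4:3/4]
4. F_y = -1/2  [F divides DC with DF:FC = 1/4:3/4]
   → F = (-9/2, -1/2)
5. A_x = -2442/313  [C, E, A are collinear ∩ FA ⟂ CE]
6. A_y = 1595/626  [C, E, A are collinear ∩ FA ⟂ CE]
   → A = (-2442/313, 1595/626)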